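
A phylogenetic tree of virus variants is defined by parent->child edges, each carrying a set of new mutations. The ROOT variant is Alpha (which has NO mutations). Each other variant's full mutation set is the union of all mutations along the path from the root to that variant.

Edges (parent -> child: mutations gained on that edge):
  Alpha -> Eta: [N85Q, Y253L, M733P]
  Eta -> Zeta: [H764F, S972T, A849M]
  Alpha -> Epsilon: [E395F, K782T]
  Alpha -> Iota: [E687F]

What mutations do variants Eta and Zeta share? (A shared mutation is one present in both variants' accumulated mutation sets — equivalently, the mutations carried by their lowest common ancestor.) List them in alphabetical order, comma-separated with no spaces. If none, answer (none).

Accumulating mutations along path to Eta:
  At Alpha: gained [] -> total []
  At Eta: gained ['N85Q', 'Y253L', 'M733P'] -> total ['M733P', 'N85Q', 'Y253L']
Mutations(Eta) = ['M733P', 'N85Q', 'Y253L']
Accumulating mutations along path to Zeta:
  At Alpha: gained [] -> total []
  At Eta: gained ['N85Q', 'Y253L', 'M733P'] -> total ['M733P', 'N85Q', 'Y253L']
  At Zeta: gained ['H764F', 'S972T', 'A849M'] -> total ['A849M', 'H764F', 'M733P', 'N85Q', 'S972T', 'Y253L']
Mutations(Zeta) = ['A849M', 'H764F', 'M733P', 'N85Q', 'S972T', 'Y253L']
Intersection: ['M733P', 'N85Q', 'Y253L'] ∩ ['A849M', 'H764F', 'M733P', 'N85Q', 'S972T', 'Y253L'] = ['M733P', 'N85Q', 'Y253L']

Answer: M733P,N85Q,Y253L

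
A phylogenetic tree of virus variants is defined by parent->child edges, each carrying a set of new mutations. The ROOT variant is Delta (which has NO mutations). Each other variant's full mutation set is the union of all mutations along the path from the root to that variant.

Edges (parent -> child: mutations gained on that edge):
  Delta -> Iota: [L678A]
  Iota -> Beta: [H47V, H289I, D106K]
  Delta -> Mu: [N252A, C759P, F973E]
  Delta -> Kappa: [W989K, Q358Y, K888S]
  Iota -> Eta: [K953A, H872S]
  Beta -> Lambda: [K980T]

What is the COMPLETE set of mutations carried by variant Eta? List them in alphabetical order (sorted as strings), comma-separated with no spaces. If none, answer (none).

At Delta: gained [] -> total []
At Iota: gained ['L678A'] -> total ['L678A']
At Eta: gained ['K953A', 'H872S'] -> total ['H872S', 'K953A', 'L678A']

Answer: H872S,K953A,L678A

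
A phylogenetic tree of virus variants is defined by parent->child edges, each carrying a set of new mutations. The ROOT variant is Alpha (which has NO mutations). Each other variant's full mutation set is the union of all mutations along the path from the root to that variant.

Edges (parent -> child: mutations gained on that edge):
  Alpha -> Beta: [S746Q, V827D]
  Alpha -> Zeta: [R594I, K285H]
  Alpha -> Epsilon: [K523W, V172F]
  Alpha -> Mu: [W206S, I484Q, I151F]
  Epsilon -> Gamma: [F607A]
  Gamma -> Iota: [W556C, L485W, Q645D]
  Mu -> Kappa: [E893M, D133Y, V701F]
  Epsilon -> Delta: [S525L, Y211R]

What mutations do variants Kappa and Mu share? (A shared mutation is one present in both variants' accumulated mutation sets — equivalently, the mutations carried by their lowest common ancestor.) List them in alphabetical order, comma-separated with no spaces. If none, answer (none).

Answer: I151F,I484Q,W206S

Derivation:
Accumulating mutations along path to Kappa:
  At Alpha: gained [] -> total []
  At Mu: gained ['W206S', 'I484Q', 'I151F'] -> total ['I151F', 'I484Q', 'W206S']
  At Kappa: gained ['E893M', 'D133Y', 'V701F'] -> total ['D133Y', 'E893M', 'I151F', 'I484Q', 'V701F', 'W206S']
Mutations(Kappa) = ['D133Y', 'E893M', 'I151F', 'I484Q', 'V701F', 'W206S']
Accumulating mutations along path to Mu:
  At Alpha: gained [] -> total []
  At Mu: gained ['W206S', 'I484Q', 'I151F'] -> total ['I151F', 'I484Q', 'W206S']
Mutations(Mu) = ['I151F', 'I484Q', 'W206S']
Intersection: ['D133Y', 'E893M', 'I151F', 'I484Q', 'V701F', 'W206S'] ∩ ['I151F', 'I484Q', 'W206S'] = ['I151F', 'I484Q', 'W206S']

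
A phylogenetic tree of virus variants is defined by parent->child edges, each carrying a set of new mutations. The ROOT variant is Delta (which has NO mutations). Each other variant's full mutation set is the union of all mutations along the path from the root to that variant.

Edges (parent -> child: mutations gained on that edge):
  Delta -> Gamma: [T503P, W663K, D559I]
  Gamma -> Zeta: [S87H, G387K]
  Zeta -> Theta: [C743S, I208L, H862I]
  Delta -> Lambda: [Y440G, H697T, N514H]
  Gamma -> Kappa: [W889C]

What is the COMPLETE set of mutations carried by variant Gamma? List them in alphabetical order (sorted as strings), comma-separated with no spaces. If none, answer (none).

Answer: D559I,T503P,W663K

Derivation:
At Delta: gained [] -> total []
At Gamma: gained ['T503P', 'W663K', 'D559I'] -> total ['D559I', 'T503P', 'W663K']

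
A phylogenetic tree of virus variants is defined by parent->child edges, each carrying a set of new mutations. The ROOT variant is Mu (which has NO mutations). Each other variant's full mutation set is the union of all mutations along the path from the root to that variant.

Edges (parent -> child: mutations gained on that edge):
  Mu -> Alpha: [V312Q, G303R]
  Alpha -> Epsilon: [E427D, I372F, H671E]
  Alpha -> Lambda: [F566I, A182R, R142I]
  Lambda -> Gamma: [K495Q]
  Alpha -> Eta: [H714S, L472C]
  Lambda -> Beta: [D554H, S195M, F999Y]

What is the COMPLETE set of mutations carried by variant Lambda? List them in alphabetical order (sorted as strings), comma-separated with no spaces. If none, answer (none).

At Mu: gained [] -> total []
At Alpha: gained ['V312Q', 'G303R'] -> total ['G303R', 'V312Q']
At Lambda: gained ['F566I', 'A182R', 'R142I'] -> total ['A182R', 'F566I', 'G303R', 'R142I', 'V312Q']

Answer: A182R,F566I,G303R,R142I,V312Q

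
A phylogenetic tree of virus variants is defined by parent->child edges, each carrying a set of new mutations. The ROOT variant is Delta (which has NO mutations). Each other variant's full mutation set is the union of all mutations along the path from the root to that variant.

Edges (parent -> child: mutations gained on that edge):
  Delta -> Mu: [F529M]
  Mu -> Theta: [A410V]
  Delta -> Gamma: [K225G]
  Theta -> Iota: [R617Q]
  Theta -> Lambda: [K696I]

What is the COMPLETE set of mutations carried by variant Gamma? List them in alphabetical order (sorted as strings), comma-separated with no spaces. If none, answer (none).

Answer: K225G

Derivation:
At Delta: gained [] -> total []
At Gamma: gained ['K225G'] -> total ['K225G']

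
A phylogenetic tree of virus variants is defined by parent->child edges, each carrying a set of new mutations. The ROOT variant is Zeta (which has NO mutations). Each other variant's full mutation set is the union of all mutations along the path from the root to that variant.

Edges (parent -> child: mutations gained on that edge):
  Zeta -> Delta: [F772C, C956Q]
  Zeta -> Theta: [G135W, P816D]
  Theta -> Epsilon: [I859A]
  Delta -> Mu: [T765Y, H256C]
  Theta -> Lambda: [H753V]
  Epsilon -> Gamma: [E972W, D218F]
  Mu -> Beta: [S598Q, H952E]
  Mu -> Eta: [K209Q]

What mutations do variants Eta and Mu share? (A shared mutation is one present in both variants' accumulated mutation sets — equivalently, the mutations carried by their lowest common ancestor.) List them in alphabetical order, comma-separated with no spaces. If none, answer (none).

Answer: C956Q,F772C,H256C,T765Y

Derivation:
Accumulating mutations along path to Eta:
  At Zeta: gained [] -> total []
  At Delta: gained ['F772C', 'C956Q'] -> total ['C956Q', 'F772C']
  At Mu: gained ['T765Y', 'H256C'] -> total ['C956Q', 'F772C', 'H256C', 'T765Y']
  At Eta: gained ['K209Q'] -> total ['C956Q', 'F772C', 'H256C', 'K209Q', 'T765Y']
Mutations(Eta) = ['C956Q', 'F772C', 'H256C', 'K209Q', 'T765Y']
Accumulating mutations along path to Mu:
  At Zeta: gained [] -> total []
  At Delta: gained ['F772C', 'C956Q'] -> total ['C956Q', 'F772C']
  At Mu: gained ['T765Y', 'H256C'] -> total ['C956Q', 'F772C', 'H256C', 'T765Y']
Mutations(Mu) = ['C956Q', 'F772C', 'H256C', 'T765Y']
Intersection: ['C956Q', 'F772C', 'H256C', 'K209Q', 'T765Y'] ∩ ['C956Q', 'F772C', 'H256C', 'T765Y'] = ['C956Q', 'F772C', 'H256C', 'T765Y']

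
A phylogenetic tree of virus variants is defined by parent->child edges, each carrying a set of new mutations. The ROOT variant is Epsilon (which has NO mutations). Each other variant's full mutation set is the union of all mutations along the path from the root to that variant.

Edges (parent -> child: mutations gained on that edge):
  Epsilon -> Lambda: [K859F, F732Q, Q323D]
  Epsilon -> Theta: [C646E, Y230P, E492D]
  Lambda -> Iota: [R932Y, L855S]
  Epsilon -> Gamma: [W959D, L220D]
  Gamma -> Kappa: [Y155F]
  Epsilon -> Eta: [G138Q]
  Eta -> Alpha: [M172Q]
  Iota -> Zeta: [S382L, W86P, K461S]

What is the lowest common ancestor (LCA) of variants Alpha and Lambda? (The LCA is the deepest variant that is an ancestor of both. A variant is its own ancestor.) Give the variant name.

Path from root to Alpha: Epsilon -> Eta -> Alpha
  ancestors of Alpha: {Epsilon, Eta, Alpha}
Path from root to Lambda: Epsilon -> Lambda
  ancestors of Lambda: {Epsilon, Lambda}
Common ancestors: {Epsilon}
Walk up from Lambda: Lambda (not in ancestors of Alpha), Epsilon (in ancestors of Alpha)
Deepest common ancestor (LCA) = Epsilon

Answer: Epsilon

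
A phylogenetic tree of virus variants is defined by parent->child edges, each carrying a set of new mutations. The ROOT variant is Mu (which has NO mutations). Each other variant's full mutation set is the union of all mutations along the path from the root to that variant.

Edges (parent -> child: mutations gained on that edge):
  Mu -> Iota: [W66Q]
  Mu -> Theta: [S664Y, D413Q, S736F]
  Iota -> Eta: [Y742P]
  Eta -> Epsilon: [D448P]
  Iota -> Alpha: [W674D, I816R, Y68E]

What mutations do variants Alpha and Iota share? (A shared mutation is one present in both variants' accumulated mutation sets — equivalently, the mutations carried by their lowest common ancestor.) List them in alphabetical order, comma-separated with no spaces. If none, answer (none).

Accumulating mutations along path to Alpha:
  At Mu: gained [] -> total []
  At Iota: gained ['W66Q'] -> total ['W66Q']
  At Alpha: gained ['W674D', 'I816R', 'Y68E'] -> total ['I816R', 'W66Q', 'W674D', 'Y68E']
Mutations(Alpha) = ['I816R', 'W66Q', 'W674D', 'Y68E']
Accumulating mutations along path to Iota:
  At Mu: gained [] -> total []
  At Iota: gained ['W66Q'] -> total ['W66Q']
Mutations(Iota) = ['W66Q']
Intersection: ['I816R', 'W66Q', 'W674D', 'Y68E'] ∩ ['W66Q'] = ['W66Q']

Answer: W66Q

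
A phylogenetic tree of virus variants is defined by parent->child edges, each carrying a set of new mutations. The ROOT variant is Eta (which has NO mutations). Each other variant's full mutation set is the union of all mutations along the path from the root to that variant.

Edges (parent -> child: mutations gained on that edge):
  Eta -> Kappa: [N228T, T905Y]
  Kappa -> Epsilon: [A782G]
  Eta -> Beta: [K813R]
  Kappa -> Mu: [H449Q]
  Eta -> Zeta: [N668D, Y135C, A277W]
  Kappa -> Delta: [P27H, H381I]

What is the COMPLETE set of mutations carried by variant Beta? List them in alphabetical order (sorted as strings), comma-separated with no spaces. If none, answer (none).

At Eta: gained [] -> total []
At Beta: gained ['K813R'] -> total ['K813R']

Answer: K813R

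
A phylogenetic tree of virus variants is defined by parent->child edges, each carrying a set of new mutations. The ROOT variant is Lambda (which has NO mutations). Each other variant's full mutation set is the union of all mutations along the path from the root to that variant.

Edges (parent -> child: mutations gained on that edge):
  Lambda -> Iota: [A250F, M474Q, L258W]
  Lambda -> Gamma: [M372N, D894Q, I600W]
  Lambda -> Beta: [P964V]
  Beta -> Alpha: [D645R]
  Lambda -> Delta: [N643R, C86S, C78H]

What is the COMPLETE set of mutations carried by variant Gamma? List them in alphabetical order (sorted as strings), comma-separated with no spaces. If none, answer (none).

Answer: D894Q,I600W,M372N

Derivation:
At Lambda: gained [] -> total []
At Gamma: gained ['M372N', 'D894Q', 'I600W'] -> total ['D894Q', 'I600W', 'M372N']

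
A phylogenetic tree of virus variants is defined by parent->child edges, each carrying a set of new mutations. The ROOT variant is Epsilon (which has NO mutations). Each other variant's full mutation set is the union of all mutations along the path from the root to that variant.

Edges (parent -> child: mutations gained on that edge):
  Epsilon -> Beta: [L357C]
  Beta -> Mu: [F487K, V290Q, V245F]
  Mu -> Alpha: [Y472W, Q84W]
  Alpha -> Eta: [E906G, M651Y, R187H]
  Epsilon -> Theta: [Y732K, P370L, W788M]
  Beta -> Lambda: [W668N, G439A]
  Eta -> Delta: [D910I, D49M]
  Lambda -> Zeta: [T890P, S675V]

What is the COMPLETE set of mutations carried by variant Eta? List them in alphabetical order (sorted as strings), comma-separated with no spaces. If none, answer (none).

Answer: E906G,F487K,L357C,M651Y,Q84W,R187H,V245F,V290Q,Y472W

Derivation:
At Epsilon: gained [] -> total []
At Beta: gained ['L357C'] -> total ['L357C']
At Mu: gained ['F487K', 'V290Q', 'V245F'] -> total ['F487K', 'L357C', 'V245F', 'V290Q']
At Alpha: gained ['Y472W', 'Q84W'] -> total ['F487K', 'L357C', 'Q84W', 'V245F', 'V290Q', 'Y472W']
At Eta: gained ['E906G', 'M651Y', 'R187H'] -> total ['E906G', 'F487K', 'L357C', 'M651Y', 'Q84W', 'R187H', 'V245F', 'V290Q', 'Y472W']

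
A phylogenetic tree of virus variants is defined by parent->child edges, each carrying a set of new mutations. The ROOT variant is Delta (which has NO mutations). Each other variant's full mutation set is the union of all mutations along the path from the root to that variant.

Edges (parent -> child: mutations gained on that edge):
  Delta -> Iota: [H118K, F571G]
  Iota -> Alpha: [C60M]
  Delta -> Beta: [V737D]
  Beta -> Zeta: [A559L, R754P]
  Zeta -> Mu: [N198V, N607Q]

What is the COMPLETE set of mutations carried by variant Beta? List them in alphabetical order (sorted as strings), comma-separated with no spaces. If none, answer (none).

At Delta: gained [] -> total []
At Beta: gained ['V737D'] -> total ['V737D']

Answer: V737D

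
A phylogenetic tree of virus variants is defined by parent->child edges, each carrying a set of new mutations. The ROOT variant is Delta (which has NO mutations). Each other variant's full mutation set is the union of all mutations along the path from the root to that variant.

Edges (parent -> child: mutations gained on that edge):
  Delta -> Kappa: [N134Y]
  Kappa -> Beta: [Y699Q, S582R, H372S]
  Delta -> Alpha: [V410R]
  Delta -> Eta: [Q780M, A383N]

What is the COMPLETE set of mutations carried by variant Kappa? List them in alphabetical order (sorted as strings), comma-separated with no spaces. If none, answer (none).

Answer: N134Y

Derivation:
At Delta: gained [] -> total []
At Kappa: gained ['N134Y'] -> total ['N134Y']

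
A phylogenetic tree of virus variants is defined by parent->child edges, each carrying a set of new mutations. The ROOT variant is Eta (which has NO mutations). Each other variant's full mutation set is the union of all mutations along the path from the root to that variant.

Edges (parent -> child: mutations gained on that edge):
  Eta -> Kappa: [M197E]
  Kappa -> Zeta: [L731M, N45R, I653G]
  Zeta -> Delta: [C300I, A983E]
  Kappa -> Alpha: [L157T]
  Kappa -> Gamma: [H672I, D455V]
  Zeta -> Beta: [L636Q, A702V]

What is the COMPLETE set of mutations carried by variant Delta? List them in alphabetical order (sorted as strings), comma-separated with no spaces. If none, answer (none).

Answer: A983E,C300I,I653G,L731M,M197E,N45R

Derivation:
At Eta: gained [] -> total []
At Kappa: gained ['M197E'] -> total ['M197E']
At Zeta: gained ['L731M', 'N45R', 'I653G'] -> total ['I653G', 'L731M', 'M197E', 'N45R']
At Delta: gained ['C300I', 'A983E'] -> total ['A983E', 'C300I', 'I653G', 'L731M', 'M197E', 'N45R']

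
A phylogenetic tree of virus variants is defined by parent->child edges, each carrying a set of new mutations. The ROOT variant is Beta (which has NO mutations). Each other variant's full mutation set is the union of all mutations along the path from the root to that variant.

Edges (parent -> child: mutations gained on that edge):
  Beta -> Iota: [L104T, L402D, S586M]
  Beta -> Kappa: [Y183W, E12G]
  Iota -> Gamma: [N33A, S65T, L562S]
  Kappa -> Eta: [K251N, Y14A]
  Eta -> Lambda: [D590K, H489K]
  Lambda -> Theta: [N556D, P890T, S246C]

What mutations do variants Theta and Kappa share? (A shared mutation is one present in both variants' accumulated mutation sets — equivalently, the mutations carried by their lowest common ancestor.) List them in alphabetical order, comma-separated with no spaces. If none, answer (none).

Accumulating mutations along path to Theta:
  At Beta: gained [] -> total []
  At Kappa: gained ['Y183W', 'E12G'] -> total ['E12G', 'Y183W']
  At Eta: gained ['K251N', 'Y14A'] -> total ['E12G', 'K251N', 'Y14A', 'Y183W']
  At Lambda: gained ['D590K', 'H489K'] -> total ['D590K', 'E12G', 'H489K', 'K251N', 'Y14A', 'Y183W']
  At Theta: gained ['N556D', 'P890T', 'S246C'] -> total ['D590K', 'E12G', 'H489K', 'K251N', 'N556D', 'P890T', 'S246C', 'Y14A', 'Y183W']
Mutations(Theta) = ['D590K', 'E12G', 'H489K', 'K251N', 'N556D', 'P890T', 'S246C', 'Y14A', 'Y183W']
Accumulating mutations along path to Kappa:
  At Beta: gained [] -> total []
  At Kappa: gained ['Y183W', 'E12G'] -> total ['E12G', 'Y183W']
Mutations(Kappa) = ['E12G', 'Y183W']
Intersection: ['D590K', 'E12G', 'H489K', 'K251N', 'N556D', 'P890T', 'S246C', 'Y14A', 'Y183W'] ∩ ['E12G', 'Y183W'] = ['E12G', 'Y183W']

Answer: E12G,Y183W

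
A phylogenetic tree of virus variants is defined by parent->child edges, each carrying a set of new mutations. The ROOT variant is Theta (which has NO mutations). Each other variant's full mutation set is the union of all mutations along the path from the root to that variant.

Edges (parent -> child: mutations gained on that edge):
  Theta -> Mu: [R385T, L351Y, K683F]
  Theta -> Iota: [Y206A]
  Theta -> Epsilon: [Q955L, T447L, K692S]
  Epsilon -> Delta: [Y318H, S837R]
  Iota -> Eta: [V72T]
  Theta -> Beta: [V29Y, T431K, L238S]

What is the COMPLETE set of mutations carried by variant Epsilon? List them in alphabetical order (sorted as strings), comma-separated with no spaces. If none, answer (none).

Answer: K692S,Q955L,T447L

Derivation:
At Theta: gained [] -> total []
At Epsilon: gained ['Q955L', 'T447L', 'K692S'] -> total ['K692S', 'Q955L', 'T447L']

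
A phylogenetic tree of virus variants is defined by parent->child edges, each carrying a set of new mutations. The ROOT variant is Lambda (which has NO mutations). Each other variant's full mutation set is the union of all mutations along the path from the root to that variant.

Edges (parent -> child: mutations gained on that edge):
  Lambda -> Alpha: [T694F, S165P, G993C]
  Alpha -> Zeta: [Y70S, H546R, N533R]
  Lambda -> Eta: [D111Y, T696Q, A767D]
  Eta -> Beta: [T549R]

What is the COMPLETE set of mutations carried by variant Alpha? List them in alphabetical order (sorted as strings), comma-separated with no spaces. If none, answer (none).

At Lambda: gained [] -> total []
At Alpha: gained ['T694F', 'S165P', 'G993C'] -> total ['G993C', 'S165P', 'T694F']

Answer: G993C,S165P,T694F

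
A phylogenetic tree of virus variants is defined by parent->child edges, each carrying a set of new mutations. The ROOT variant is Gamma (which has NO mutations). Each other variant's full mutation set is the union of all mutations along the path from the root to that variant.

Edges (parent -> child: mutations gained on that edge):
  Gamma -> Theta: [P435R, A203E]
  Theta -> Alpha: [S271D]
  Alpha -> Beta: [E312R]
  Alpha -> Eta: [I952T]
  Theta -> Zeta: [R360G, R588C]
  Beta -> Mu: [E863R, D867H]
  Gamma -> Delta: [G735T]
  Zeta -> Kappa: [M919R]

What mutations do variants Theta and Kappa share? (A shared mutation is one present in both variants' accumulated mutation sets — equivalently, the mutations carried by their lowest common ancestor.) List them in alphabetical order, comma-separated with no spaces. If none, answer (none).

Accumulating mutations along path to Theta:
  At Gamma: gained [] -> total []
  At Theta: gained ['P435R', 'A203E'] -> total ['A203E', 'P435R']
Mutations(Theta) = ['A203E', 'P435R']
Accumulating mutations along path to Kappa:
  At Gamma: gained [] -> total []
  At Theta: gained ['P435R', 'A203E'] -> total ['A203E', 'P435R']
  At Zeta: gained ['R360G', 'R588C'] -> total ['A203E', 'P435R', 'R360G', 'R588C']
  At Kappa: gained ['M919R'] -> total ['A203E', 'M919R', 'P435R', 'R360G', 'R588C']
Mutations(Kappa) = ['A203E', 'M919R', 'P435R', 'R360G', 'R588C']
Intersection: ['A203E', 'P435R'] ∩ ['A203E', 'M919R', 'P435R', 'R360G', 'R588C'] = ['A203E', 'P435R']

Answer: A203E,P435R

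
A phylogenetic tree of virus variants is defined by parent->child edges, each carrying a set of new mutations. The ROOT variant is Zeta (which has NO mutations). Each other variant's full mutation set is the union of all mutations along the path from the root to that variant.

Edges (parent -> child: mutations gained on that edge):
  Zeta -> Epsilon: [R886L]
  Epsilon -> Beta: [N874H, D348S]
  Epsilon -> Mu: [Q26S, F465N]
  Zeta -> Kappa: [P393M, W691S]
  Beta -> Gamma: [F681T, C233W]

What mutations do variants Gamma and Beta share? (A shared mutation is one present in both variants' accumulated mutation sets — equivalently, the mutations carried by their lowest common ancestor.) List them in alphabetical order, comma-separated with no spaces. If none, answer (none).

Answer: D348S,N874H,R886L

Derivation:
Accumulating mutations along path to Gamma:
  At Zeta: gained [] -> total []
  At Epsilon: gained ['R886L'] -> total ['R886L']
  At Beta: gained ['N874H', 'D348S'] -> total ['D348S', 'N874H', 'R886L']
  At Gamma: gained ['F681T', 'C233W'] -> total ['C233W', 'D348S', 'F681T', 'N874H', 'R886L']
Mutations(Gamma) = ['C233W', 'D348S', 'F681T', 'N874H', 'R886L']
Accumulating mutations along path to Beta:
  At Zeta: gained [] -> total []
  At Epsilon: gained ['R886L'] -> total ['R886L']
  At Beta: gained ['N874H', 'D348S'] -> total ['D348S', 'N874H', 'R886L']
Mutations(Beta) = ['D348S', 'N874H', 'R886L']
Intersection: ['C233W', 'D348S', 'F681T', 'N874H', 'R886L'] ∩ ['D348S', 'N874H', 'R886L'] = ['D348S', 'N874H', 'R886L']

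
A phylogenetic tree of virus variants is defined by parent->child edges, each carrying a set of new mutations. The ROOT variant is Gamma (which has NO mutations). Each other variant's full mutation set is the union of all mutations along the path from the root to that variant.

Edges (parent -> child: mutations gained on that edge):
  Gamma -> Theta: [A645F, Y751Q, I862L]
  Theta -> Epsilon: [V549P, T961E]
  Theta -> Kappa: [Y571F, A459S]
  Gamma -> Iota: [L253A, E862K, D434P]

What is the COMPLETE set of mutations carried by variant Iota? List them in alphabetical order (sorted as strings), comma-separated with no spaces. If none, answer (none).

Answer: D434P,E862K,L253A

Derivation:
At Gamma: gained [] -> total []
At Iota: gained ['L253A', 'E862K', 'D434P'] -> total ['D434P', 'E862K', 'L253A']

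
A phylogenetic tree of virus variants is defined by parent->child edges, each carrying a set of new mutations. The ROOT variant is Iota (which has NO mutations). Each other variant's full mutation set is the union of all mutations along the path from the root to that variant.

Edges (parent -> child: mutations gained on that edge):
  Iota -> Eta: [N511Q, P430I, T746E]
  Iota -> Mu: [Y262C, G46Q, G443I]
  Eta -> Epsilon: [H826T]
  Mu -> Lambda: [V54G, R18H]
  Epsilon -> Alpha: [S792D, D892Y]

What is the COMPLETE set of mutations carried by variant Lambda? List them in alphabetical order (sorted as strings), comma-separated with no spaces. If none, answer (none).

At Iota: gained [] -> total []
At Mu: gained ['Y262C', 'G46Q', 'G443I'] -> total ['G443I', 'G46Q', 'Y262C']
At Lambda: gained ['V54G', 'R18H'] -> total ['G443I', 'G46Q', 'R18H', 'V54G', 'Y262C']

Answer: G443I,G46Q,R18H,V54G,Y262C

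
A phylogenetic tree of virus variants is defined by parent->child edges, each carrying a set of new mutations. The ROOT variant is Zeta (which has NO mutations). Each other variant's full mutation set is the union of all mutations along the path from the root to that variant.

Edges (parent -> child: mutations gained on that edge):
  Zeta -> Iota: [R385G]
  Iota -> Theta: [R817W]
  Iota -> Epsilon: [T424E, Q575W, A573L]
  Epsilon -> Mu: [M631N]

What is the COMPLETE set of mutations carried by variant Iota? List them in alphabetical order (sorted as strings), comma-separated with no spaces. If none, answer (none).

Answer: R385G

Derivation:
At Zeta: gained [] -> total []
At Iota: gained ['R385G'] -> total ['R385G']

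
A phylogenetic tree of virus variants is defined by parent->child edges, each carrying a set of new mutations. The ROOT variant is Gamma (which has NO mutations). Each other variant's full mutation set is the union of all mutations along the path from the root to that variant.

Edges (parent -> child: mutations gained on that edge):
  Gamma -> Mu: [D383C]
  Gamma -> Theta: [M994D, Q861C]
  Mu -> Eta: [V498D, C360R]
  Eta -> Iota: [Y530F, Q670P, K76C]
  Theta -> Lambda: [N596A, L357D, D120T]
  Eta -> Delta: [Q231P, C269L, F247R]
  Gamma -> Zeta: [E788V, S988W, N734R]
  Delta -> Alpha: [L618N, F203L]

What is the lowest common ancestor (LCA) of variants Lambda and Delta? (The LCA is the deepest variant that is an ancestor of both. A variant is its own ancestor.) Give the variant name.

Path from root to Lambda: Gamma -> Theta -> Lambda
  ancestors of Lambda: {Gamma, Theta, Lambda}
Path from root to Delta: Gamma -> Mu -> Eta -> Delta
  ancestors of Delta: {Gamma, Mu, Eta, Delta}
Common ancestors: {Gamma}
Walk up from Delta: Delta (not in ancestors of Lambda), Eta (not in ancestors of Lambda), Mu (not in ancestors of Lambda), Gamma (in ancestors of Lambda)
Deepest common ancestor (LCA) = Gamma

Answer: Gamma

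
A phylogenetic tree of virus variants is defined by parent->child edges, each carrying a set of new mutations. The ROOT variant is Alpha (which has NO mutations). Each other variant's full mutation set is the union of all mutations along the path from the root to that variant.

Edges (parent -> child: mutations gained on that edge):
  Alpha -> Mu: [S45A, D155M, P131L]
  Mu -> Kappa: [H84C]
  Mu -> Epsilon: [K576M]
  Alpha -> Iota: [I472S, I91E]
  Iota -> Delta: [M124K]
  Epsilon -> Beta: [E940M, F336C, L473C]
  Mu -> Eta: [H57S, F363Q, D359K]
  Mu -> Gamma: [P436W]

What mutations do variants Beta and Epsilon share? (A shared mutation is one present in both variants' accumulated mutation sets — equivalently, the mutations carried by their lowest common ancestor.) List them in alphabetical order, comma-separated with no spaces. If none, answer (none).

Answer: D155M,K576M,P131L,S45A

Derivation:
Accumulating mutations along path to Beta:
  At Alpha: gained [] -> total []
  At Mu: gained ['S45A', 'D155M', 'P131L'] -> total ['D155M', 'P131L', 'S45A']
  At Epsilon: gained ['K576M'] -> total ['D155M', 'K576M', 'P131L', 'S45A']
  At Beta: gained ['E940M', 'F336C', 'L473C'] -> total ['D155M', 'E940M', 'F336C', 'K576M', 'L473C', 'P131L', 'S45A']
Mutations(Beta) = ['D155M', 'E940M', 'F336C', 'K576M', 'L473C', 'P131L', 'S45A']
Accumulating mutations along path to Epsilon:
  At Alpha: gained [] -> total []
  At Mu: gained ['S45A', 'D155M', 'P131L'] -> total ['D155M', 'P131L', 'S45A']
  At Epsilon: gained ['K576M'] -> total ['D155M', 'K576M', 'P131L', 'S45A']
Mutations(Epsilon) = ['D155M', 'K576M', 'P131L', 'S45A']
Intersection: ['D155M', 'E940M', 'F336C', 'K576M', 'L473C', 'P131L', 'S45A'] ∩ ['D155M', 'K576M', 'P131L', 'S45A'] = ['D155M', 'K576M', 'P131L', 'S45A']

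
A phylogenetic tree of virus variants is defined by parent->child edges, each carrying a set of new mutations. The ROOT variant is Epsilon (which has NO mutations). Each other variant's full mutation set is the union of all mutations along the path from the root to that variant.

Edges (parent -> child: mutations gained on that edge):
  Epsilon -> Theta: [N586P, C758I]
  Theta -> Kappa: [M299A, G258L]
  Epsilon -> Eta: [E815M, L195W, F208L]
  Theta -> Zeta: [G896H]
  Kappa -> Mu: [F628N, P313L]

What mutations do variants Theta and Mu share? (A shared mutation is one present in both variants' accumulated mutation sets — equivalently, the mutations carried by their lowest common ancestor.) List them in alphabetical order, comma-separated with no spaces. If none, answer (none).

Accumulating mutations along path to Theta:
  At Epsilon: gained [] -> total []
  At Theta: gained ['N586P', 'C758I'] -> total ['C758I', 'N586P']
Mutations(Theta) = ['C758I', 'N586P']
Accumulating mutations along path to Mu:
  At Epsilon: gained [] -> total []
  At Theta: gained ['N586P', 'C758I'] -> total ['C758I', 'N586P']
  At Kappa: gained ['M299A', 'G258L'] -> total ['C758I', 'G258L', 'M299A', 'N586P']
  At Mu: gained ['F628N', 'P313L'] -> total ['C758I', 'F628N', 'G258L', 'M299A', 'N586P', 'P313L']
Mutations(Mu) = ['C758I', 'F628N', 'G258L', 'M299A', 'N586P', 'P313L']
Intersection: ['C758I', 'N586P'] ∩ ['C758I', 'F628N', 'G258L', 'M299A', 'N586P', 'P313L'] = ['C758I', 'N586P']

Answer: C758I,N586P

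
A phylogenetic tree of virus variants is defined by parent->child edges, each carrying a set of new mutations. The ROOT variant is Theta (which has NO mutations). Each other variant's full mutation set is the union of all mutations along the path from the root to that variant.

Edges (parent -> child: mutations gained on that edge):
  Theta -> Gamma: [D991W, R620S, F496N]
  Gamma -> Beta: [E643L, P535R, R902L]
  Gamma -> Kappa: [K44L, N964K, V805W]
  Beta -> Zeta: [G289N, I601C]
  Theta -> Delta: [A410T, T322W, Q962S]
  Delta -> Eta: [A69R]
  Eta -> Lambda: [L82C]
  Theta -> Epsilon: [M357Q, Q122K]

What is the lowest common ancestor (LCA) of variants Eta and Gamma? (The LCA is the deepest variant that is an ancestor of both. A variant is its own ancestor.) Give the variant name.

Path from root to Eta: Theta -> Delta -> Eta
  ancestors of Eta: {Theta, Delta, Eta}
Path from root to Gamma: Theta -> Gamma
  ancestors of Gamma: {Theta, Gamma}
Common ancestors: {Theta}
Walk up from Gamma: Gamma (not in ancestors of Eta), Theta (in ancestors of Eta)
Deepest common ancestor (LCA) = Theta

Answer: Theta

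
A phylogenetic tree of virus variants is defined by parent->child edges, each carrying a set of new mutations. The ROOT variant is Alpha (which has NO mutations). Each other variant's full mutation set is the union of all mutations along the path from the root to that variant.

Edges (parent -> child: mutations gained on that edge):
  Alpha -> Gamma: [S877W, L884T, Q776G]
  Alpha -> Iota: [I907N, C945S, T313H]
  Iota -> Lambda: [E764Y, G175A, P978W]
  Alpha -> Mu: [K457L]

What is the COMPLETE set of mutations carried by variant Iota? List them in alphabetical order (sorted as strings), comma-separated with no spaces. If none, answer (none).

At Alpha: gained [] -> total []
At Iota: gained ['I907N', 'C945S', 'T313H'] -> total ['C945S', 'I907N', 'T313H']

Answer: C945S,I907N,T313H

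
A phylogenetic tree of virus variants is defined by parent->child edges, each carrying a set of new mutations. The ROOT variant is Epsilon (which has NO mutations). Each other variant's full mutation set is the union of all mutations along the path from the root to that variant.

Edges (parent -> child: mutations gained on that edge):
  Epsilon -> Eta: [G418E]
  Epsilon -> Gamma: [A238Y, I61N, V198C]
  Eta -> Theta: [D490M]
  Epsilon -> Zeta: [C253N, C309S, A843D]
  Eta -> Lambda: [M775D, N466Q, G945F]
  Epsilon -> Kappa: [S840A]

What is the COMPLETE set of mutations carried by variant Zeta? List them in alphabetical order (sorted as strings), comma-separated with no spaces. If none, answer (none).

Answer: A843D,C253N,C309S

Derivation:
At Epsilon: gained [] -> total []
At Zeta: gained ['C253N', 'C309S', 'A843D'] -> total ['A843D', 'C253N', 'C309S']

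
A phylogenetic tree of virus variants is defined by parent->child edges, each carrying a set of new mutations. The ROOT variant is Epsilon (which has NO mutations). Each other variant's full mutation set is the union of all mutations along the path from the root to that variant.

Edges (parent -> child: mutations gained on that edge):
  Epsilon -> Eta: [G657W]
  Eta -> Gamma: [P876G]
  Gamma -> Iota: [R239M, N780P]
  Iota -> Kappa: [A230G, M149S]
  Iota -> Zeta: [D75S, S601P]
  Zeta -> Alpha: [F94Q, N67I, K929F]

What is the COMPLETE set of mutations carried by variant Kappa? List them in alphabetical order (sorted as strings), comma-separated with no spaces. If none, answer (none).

Answer: A230G,G657W,M149S,N780P,P876G,R239M

Derivation:
At Epsilon: gained [] -> total []
At Eta: gained ['G657W'] -> total ['G657W']
At Gamma: gained ['P876G'] -> total ['G657W', 'P876G']
At Iota: gained ['R239M', 'N780P'] -> total ['G657W', 'N780P', 'P876G', 'R239M']
At Kappa: gained ['A230G', 'M149S'] -> total ['A230G', 'G657W', 'M149S', 'N780P', 'P876G', 'R239M']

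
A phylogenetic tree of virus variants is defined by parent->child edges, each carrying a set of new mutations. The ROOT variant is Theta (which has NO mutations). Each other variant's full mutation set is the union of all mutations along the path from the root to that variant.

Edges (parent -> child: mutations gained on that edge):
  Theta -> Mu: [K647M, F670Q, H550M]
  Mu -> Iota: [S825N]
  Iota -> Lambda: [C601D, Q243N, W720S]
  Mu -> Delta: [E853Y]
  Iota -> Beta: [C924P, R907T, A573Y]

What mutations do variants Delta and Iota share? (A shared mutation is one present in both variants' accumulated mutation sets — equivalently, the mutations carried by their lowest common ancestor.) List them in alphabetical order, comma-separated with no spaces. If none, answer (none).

Accumulating mutations along path to Delta:
  At Theta: gained [] -> total []
  At Mu: gained ['K647M', 'F670Q', 'H550M'] -> total ['F670Q', 'H550M', 'K647M']
  At Delta: gained ['E853Y'] -> total ['E853Y', 'F670Q', 'H550M', 'K647M']
Mutations(Delta) = ['E853Y', 'F670Q', 'H550M', 'K647M']
Accumulating mutations along path to Iota:
  At Theta: gained [] -> total []
  At Mu: gained ['K647M', 'F670Q', 'H550M'] -> total ['F670Q', 'H550M', 'K647M']
  At Iota: gained ['S825N'] -> total ['F670Q', 'H550M', 'K647M', 'S825N']
Mutations(Iota) = ['F670Q', 'H550M', 'K647M', 'S825N']
Intersection: ['E853Y', 'F670Q', 'H550M', 'K647M'] ∩ ['F670Q', 'H550M', 'K647M', 'S825N'] = ['F670Q', 'H550M', 'K647M']

Answer: F670Q,H550M,K647M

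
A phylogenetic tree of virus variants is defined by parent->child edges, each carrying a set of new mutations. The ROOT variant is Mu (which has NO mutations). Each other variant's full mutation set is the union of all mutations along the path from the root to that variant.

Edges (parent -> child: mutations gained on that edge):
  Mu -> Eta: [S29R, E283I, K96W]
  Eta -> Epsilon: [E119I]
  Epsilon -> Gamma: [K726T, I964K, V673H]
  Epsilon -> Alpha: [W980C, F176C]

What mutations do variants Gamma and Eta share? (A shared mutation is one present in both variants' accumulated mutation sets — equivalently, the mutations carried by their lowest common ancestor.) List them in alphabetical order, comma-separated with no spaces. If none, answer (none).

Answer: E283I,K96W,S29R

Derivation:
Accumulating mutations along path to Gamma:
  At Mu: gained [] -> total []
  At Eta: gained ['S29R', 'E283I', 'K96W'] -> total ['E283I', 'K96W', 'S29R']
  At Epsilon: gained ['E119I'] -> total ['E119I', 'E283I', 'K96W', 'S29R']
  At Gamma: gained ['K726T', 'I964K', 'V673H'] -> total ['E119I', 'E283I', 'I964K', 'K726T', 'K96W', 'S29R', 'V673H']
Mutations(Gamma) = ['E119I', 'E283I', 'I964K', 'K726T', 'K96W', 'S29R', 'V673H']
Accumulating mutations along path to Eta:
  At Mu: gained [] -> total []
  At Eta: gained ['S29R', 'E283I', 'K96W'] -> total ['E283I', 'K96W', 'S29R']
Mutations(Eta) = ['E283I', 'K96W', 'S29R']
Intersection: ['E119I', 'E283I', 'I964K', 'K726T', 'K96W', 'S29R', 'V673H'] ∩ ['E283I', 'K96W', 'S29R'] = ['E283I', 'K96W', 'S29R']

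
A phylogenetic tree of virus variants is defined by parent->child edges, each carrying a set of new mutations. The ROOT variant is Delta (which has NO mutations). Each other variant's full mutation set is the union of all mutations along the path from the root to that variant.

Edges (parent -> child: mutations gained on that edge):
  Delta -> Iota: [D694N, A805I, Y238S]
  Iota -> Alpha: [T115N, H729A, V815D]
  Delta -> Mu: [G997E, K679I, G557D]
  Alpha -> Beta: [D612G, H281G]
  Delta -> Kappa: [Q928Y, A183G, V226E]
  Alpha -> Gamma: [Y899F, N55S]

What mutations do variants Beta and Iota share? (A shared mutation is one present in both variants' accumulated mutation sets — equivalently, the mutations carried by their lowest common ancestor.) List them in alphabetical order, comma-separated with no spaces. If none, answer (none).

Answer: A805I,D694N,Y238S

Derivation:
Accumulating mutations along path to Beta:
  At Delta: gained [] -> total []
  At Iota: gained ['D694N', 'A805I', 'Y238S'] -> total ['A805I', 'D694N', 'Y238S']
  At Alpha: gained ['T115N', 'H729A', 'V815D'] -> total ['A805I', 'D694N', 'H729A', 'T115N', 'V815D', 'Y238S']
  At Beta: gained ['D612G', 'H281G'] -> total ['A805I', 'D612G', 'D694N', 'H281G', 'H729A', 'T115N', 'V815D', 'Y238S']
Mutations(Beta) = ['A805I', 'D612G', 'D694N', 'H281G', 'H729A', 'T115N', 'V815D', 'Y238S']
Accumulating mutations along path to Iota:
  At Delta: gained [] -> total []
  At Iota: gained ['D694N', 'A805I', 'Y238S'] -> total ['A805I', 'D694N', 'Y238S']
Mutations(Iota) = ['A805I', 'D694N', 'Y238S']
Intersection: ['A805I', 'D612G', 'D694N', 'H281G', 'H729A', 'T115N', 'V815D', 'Y238S'] ∩ ['A805I', 'D694N', 'Y238S'] = ['A805I', 'D694N', 'Y238S']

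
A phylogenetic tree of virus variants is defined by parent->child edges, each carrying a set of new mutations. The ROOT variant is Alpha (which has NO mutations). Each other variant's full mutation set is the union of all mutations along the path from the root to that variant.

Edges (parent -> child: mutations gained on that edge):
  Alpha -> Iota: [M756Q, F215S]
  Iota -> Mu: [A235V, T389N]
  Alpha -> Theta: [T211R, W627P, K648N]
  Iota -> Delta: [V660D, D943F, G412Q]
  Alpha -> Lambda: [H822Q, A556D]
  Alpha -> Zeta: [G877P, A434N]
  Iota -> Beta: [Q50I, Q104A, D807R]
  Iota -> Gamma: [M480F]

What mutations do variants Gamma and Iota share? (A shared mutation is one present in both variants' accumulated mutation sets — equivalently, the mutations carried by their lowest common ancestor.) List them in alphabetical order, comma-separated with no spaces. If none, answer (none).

Accumulating mutations along path to Gamma:
  At Alpha: gained [] -> total []
  At Iota: gained ['M756Q', 'F215S'] -> total ['F215S', 'M756Q']
  At Gamma: gained ['M480F'] -> total ['F215S', 'M480F', 'M756Q']
Mutations(Gamma) = ['F215S', 'M480F', 'M756Q']
Accumulating mutations along path to Iota:
  At Alpha: gained [] -> total []
  At Iota: gained ['M756Q', 'F215S'] -> total ['F215S', 'M756Q']
Mutations(Iota) = ['F215S', 'M756Q']
Intersection: ['F215S', 'M480F', 'M756Q'] ∩ ['F215S', 'M756Q'] = ['F215S', 'M756Q']

Answer: F215S,M756Q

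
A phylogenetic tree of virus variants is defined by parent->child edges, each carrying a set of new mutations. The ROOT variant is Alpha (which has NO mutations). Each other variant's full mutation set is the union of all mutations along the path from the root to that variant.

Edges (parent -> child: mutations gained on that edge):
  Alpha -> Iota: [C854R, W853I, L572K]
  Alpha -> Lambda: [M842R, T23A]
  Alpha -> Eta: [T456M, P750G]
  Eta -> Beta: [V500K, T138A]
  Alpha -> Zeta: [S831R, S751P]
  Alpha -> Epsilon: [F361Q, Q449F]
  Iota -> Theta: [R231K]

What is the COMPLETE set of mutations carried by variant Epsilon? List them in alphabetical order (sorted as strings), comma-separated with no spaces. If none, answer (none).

Answer: F361Q,Q449F

Derivation:
At Alpha: gained [] -> total []
At Epsilon: gained ['F361Q', 'Q449F'] -> total ['F361Q', 'Q449F']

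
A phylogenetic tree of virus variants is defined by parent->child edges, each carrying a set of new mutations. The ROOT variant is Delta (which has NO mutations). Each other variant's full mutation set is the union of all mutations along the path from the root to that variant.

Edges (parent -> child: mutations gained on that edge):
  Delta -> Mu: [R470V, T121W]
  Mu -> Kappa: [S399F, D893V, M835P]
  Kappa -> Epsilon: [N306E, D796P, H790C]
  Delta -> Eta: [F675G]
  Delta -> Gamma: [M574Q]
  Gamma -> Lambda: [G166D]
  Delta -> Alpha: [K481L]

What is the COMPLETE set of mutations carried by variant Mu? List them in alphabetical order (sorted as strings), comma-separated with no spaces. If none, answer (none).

At Delta: gained [] -> total []
At Mu: gained ['R470V', 'T121W'] -> total ['R470V', 'T121W']

Answer: R470V,T121W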